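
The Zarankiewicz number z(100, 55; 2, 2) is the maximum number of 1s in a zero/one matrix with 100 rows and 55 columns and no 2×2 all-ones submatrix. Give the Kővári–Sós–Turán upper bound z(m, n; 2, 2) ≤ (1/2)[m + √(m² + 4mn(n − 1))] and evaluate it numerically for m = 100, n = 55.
z(100, 55; 2, 2) ≤ (1/2)[100 + √(100² + 4·100·55·54)] = (1/2)[100 + √1198000] = 597.2659

Kővári–Sós–Turán: let r_1, ..., r_100 be the row sums and z = Σ r_i the total number of 1s. Each pair of columns can share at most one row with both entries 1 (else a 2×2 all-ones block appears), so Σ_i C(r_i, 2) ≤ C(55, 2) = 1485. By convexity Σ_i C(r_i, 2) ≥ 100·C(z/100, 2) = z(z − 100)/(2·100), giving z² − 100z − 100·55·54 ≤ 0 and hence z ≤ (1/2)[100 + √(10000 + 4·297000)] = (1/2)[100 + √1198000] ≈ (1/2)(100 + 1094.5319) = 597.2659.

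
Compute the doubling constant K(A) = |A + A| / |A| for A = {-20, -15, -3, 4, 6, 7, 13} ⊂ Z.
K = |A + A| / |A| = 27/7

Enumerate A + A = {a + b : a, b ∈ A}. With |A| = 7, there are |A|^2 = 49 ordered sum pairs; collecting distinct values, A + A = {-40, -35, -30, -23, -18, -16, -14, -13, -11, -9, -8, -7, -6, -2, 1, 3, 4, 8, 10, 11, 12, 13, 14, 17, 19, 20, 26}, so |A + A| = 27. Thus K = 27/7. For comparison, the minimum possible |A + A| over all 7-element sets is 2·7 − 1 = 13 (so min K = 13/7), attained only by arithmetic progressions.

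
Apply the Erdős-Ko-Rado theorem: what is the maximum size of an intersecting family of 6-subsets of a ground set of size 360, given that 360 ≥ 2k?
max |F| = C(359, 5) = 48321765821

Erdős-Ko-Rado (1961): when n ≥ 2k, max |F| = C(n−1, k−1). The bound is attained by the star {A : i ∈ A} for any fixed i ∈ [n]. Here C(360−1, 6−1) = C(359, 5) = 48321765821.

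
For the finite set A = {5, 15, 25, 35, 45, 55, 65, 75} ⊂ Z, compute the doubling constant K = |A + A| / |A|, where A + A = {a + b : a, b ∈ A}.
K = |A + A| / |A| = 15/8

Enumerate A + A = {a + b : a, b ∈ A}. With |A| = 8, there are |A|^2 = 64 ordered sum pairs; collecting distinct values, A + A = {10, 20, 30, 40, 50, 60, 70, 80, 90, 100, 110, 120, 130, 140, 150}, so |A + A| = 15. Thus K = 15/8. Here |A + A| = 2|A| − 1 = 15, the minimum possible — so K = 15/8 is minimal, which holds iff A is an arithmetic progression.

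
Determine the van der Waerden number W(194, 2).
W(194, 2) = 194 + 1 = 195

A 2-term AP is any pair of integers, so a monochromatic 2-AP exists iff some colour is used at least twice. With 194 colours, the colouring i ↦ i on {1, ..., 194} uses each colour once, avoiding any monochromatic pair, so W(194, 2) > 194. For {1, ..., 195}, pigeonhole forces two integers of the same colour, which form a monochromatic 2-AP. Hence W(194, 2) = 195.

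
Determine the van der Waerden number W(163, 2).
W(163, 2) = 163 + 1 = 164

A 2-term AP is any pair of integers, so a monochromatic 2-AP exists iff some colour is used at least twice. With 163 colours, the colouring i ↦ i on {1, ..., 163} uses each colour once, avoiding any monochromatic pair, so W(163, 2) > 163. For {1, ..., 164}, pigeonhole forces two integers of the same colour, which form a monochromatic 2-AP. Hence W(163, 2) = 164.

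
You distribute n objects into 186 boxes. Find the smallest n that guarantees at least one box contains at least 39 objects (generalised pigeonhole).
n = (39 − 1)·186 + 1 = 7069

By the generalised pigeonhole principle, to guarantee some box contains ≥ r objects we need more than (r − 1) · k objects total. Threshold: n = (r − 1) · k + 1. With r = 39 and k = 186: n = 38 · 186 + 1 = 7068 + 1 = 7069. For n = 7068 = 38 · 186, we can put exactly 38 objects in every box, avoiding 39 in any single one — so 7069 is tight.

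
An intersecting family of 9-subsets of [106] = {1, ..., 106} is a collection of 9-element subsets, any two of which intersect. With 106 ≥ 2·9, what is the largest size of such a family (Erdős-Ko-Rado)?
max |F| = C(105, 8) = 278818865325

The Erdős-Ko-Rado theorem states: for n ≥ 2k, an intersecting family of k-subsets of an n-element set has size at most C(n − 1, k − 1), with equality for 'star' families {A ⊆ [n] : |A| = k, i ∈ A} (fix an element i). For n = 106, k = 9: C(105, 8) = 278818865325.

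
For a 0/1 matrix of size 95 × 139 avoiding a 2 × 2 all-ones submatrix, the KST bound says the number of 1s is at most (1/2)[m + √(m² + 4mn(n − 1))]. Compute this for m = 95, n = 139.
z(95, 139; 2, 2) ≤ (1/2)[95 + √(95² + 4·95·139·138)] = (1/2)[95 + √7298185] = 1398.2577

Kővári–Sós–Turán: let r_1, ..., r_95 be the row sums and z = Σ r_i the total number of 1s. Each pair of columns can share at most one row with both entries 1 (else a 2×2 all-ones block appears), so Σ_i C(r_i, 2) ≤ C(139, 2) = 9591. By convexity Σ_i C(r_i, 2) ≥ 95·C(z/95, 2) = z(z − 95)/(2·95), giving z² − 95z − 95·139·138 ≤ 0 and hence z ≤ (1/2)[95 + √(9025 + 4·1822290)] = (1/2)[95 + √7298185] ≈ (1/2)(95 + 2701.5153) = 1398.2577.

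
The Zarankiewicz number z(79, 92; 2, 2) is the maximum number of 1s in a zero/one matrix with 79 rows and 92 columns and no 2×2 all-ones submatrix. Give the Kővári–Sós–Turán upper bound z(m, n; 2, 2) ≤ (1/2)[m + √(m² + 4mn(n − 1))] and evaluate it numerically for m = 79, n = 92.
z(79, 92; 2, 2) ≤ (1/2)[79 + √(79² + 4·79·92·91)] = (1/2)[79 + √2651793] = 853.7163

Kővári–Sós–Turán: let r_1, ..., r_79 be the row sums and z = Σ r_i the total number of 1s. Each pair of columns can share at most one row with both entries 1 (else a 2×2 all-ones block appears), so Σ_i C(r_i, 2) ≤ C(92, 2) = 4186. By convexity Σ_i C(r_i, 2) ≥ 79·C(z/79, 2) = z(z − 79)/(2·79), giving z² − 79z − 79·92·91 ≤ 0 and hence z ≤ (1/2)[79 + √(6241 + 4·661388)] = (1/2)[79 + √2651793] ≈ (1/2)(79 + 1628.4327) = 853.7163.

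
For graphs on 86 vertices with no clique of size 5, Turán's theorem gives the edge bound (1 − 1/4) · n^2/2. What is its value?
Turán density bound = (3/4) · 86^2/2 = 5547/2 ≈ 2773.5

Turán's theorem: ex(n, K_{r+1}) is achieved by the complete r-partite Turán graph T(n, r) with parts as balanced as possible, and is at most (1 − 1/r) · n^2/2. For r = 4, n = 86: the density bound is (3/4) · 7396/2 = 5547/2 ≈ 2773.5. The integer-valued extremum is e(T(86, 4)) = 2773, which is strictly less than the density bound 5547/2 since 4 ∤ 86 (the parts of T(86, 4) cannot all be equal).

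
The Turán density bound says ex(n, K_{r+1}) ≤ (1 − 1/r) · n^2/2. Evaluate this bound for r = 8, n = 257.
Turán density bound = (7/8) · 257^2/2 = 462343/16 ≈ 28896.4375

Turán's theorem: ex(n, K_{r+1}) is achieved by the complete r-partite Turán graph T(n, r) with parts as balanced as possible, and is at most (1 − 1/r) · n^2/2. For r = 8, n = 257: the density bound is (7/8) · 66049/2 = 462343/16 ≈ 28896.4375. The integer-valued extremum is e(T(257, 8)) = 28896, which is strictly less than the density bound 462343/16 since 8 ∤ 257 (the parts of T(257, 8) cannot all be equal).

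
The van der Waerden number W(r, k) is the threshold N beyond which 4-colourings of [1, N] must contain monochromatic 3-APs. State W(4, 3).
W(4, 3) = 76

This is a classical value, W(4, 3) = 76, established by combining an explicit 4-colouring of {1, ..., 75} with no monochromatic 3-AP (giving the lower bound W(4, 3) > 75) and a finite case analysis / exhaustive computer search showing every 4-colouring of {1, ..., 76} has such an AP.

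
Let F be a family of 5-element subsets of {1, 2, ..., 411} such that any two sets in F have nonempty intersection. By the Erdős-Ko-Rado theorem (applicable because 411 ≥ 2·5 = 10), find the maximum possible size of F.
max |F| = C(410, 4) = 1160247110

The Erdős-Ko-Rado theorem states: for n ≥ 2k, an intersecting family of k-subsets of an n-element set has size at most C(n − 1, k − 1), with equality for 'star' families {A ⊆ [n] : |A| = k, i ∈ A} (fix an element i). For n = 411, k = 5: C(410, 4) = 1160247110.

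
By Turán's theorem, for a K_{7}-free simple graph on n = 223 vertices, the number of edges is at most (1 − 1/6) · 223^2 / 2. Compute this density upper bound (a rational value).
Turán density bound = (5/6) · 223^2/2 = 248645/12 ≈ 20720.4167

Turán's theorem: ex(n, K_{r+1}) is achieved by the complete r-partite Turán graph T(n, r) with parts as balanced as possible, and is at most (1 − 1/r) · n^2/2. For r = 6, n = 223: the density bound is (5/6) · 49729/2 = 248645/12 ≈ 20720.4167. The integer-valued extremum is e(T(223, 6)) = 20720, which is strictly less than the density bound 248645/12 since 6 ∤ 223 (the parts of T(223, 6) cannot all be equal).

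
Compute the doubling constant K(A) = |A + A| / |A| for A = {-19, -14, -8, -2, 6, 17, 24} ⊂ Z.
K = |A + A| / |A| = 26/7

Enumerate A + A = {a + b : a, b ∈ A}. With |A| = 7, there are |A|^2 = 49 ordered sum pairs; collecting distinct values, A + A = {-38, -33, -28, -27, -22, -21, -16, -13, -10, -8, -4, -2, 3, 4, 5, 9, 10, 12, 15, 16, 22, 23, 30, 34, 41, 48}, so |A + A| = 26. Thus K = 26/7. For comparison, the minimum possible |A + A| over all 7-element sets is 2·7 − 1 = 13 (so min K = 13/7), attained only by arithmetic progressions.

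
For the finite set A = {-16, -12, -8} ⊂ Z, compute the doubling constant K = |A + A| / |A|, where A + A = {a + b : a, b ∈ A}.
K = |A + A| / |A| = 5/3

Enumerate A + A = {a + b : a, b ∈ A}. With |A| = 3, there are |A|^2 = 9 ordered sum pairs; collecting distinct values, A + A = {-32, -28, -24, -20, -16}, so |A + A| = 5. Thus K = 5/3. Here |A + A| = 2|A| − 1 = 5, the minimum possible — so K = 5/3 is minimal, which holds iff A is an arithmetic progression.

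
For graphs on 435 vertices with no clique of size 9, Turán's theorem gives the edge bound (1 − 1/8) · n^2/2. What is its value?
Turán density bound = (7/8) · 435^2/2 = 1324575/16 ≈ 82785.9375

Turán's theorem: ex(n, K_{r+1}) is achieved by the complete r-partite Turán graph T(n, r) with parts as balanced as possible, and is at most (1 − 1/r) · n^2/2. For r = 8, n = 435: the density bound is (7/8) · 189225/2 = 1324575/16 ≈ 82785.9375. The integer-valued extremum is e(T(435, 8)) = 82785, which is strictly less than the density bound 1324575/16 since 8 ∤ 435 (the parts of T(435, 8) cannot all be equal).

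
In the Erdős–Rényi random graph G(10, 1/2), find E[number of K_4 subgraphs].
E[# K_4] = C(10, 4) · (1/2)^C(4, 2) = 210 / 2^6 = 105/32 = 3.28125

For each 4-subset S of vertices (there are C(10, 4) = 210 such S), let X_S = 1 if S induces a K_4 (all C(4, 2) = 6 edges present). Then P(X_S = 1) = (1/2)^6 = 1/64. By linearity of expectation, E[# K_4] = C(10, 4) · (1/2)^6 = 210 / 64 = 105/32 = 3.28125.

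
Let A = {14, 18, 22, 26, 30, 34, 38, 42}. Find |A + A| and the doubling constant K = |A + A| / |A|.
K = |A + A| / |A| = 15/8

Enumerate A + A = {a + b : a, b ∈ A}. With |A| = 8, there are |A|^2 = 64 ordered sum pairs; collecting distinct values, A + A = {28, 32, 36, 40, 44, 48, 52, 56, 60, 64, 68, 72, 76, 80, 84}, so |A + A| = 15. Thus K = 15/8. Here |A + A| = 2|A| − 1 = 15, the minimum possible — so K = 15/8 is minimal, which holds iff A is an arithmetic progression.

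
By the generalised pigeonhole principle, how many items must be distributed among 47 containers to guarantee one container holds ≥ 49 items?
n = (49 − 1)·47 + 1 = 2257

By the generalised pigeonhole principle, to guarantee some box contains ≥ r objects we need more than (r − 1) · k objects total. Threshold: n = (r − 1) · k + 1. With r = 49 and k = 47: n = 48 · 47 + 1 = 2256 + 1 = 2257. For n = 2256 = 48 · 47, we can put exactly 48 objects in every box, avoiding 49 in any single one — so 2257 is tight.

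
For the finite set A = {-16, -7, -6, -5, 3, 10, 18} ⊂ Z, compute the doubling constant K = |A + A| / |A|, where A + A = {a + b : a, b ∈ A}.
K = |A + A| / |A| = 25/7

Enumerate A + A = {a + b : a, b ∈ A}. With |A| = 7, there are |A|^2 = 49 ordered sum pairs; collecting distinct values, A + A = {-32, -23, -22, -21, -14, -13, -12, -11, -10, -6, -4, -3, -2, 2, 3, 4, 5, 6, 11, 12, 13, 20, 21, 28, 36}, so |A + A| = 25. Thus K = 25/7. For comparison, the minimum possible |A + A| over all 7-element sets is 2·7 − 1 = 13 (so min K = 13/7), attained only by arithmetic progressions.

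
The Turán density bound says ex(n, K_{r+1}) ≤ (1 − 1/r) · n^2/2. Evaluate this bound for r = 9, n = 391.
Turán density bound = (8/9) · 391^2/2 = 611524/9 ≈ 67947.1111

Turán's theorem: ex(n, K_{r+1}) is achieved by the complete r-partite Turán graph T(n, r) with parts as balanced as possible, and is at most (1 − 1/r) · n^2/2. For r = 9, n = 391: the density bound is (8/9) · 152881/2 = 611524/9 ≈ 67947.1111. The integer-valued extremum is e(T(391, 9)) = 67946, which is strictly less than the density bound 611524/9 since 9 ∤ 391 (the parts of T(391, 9) cannot all be equal).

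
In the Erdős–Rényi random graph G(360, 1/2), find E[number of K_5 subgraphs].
E[# K_5] = C(360, 5) · (1/2)^C(5, 2) = 49002354072 / 2^10 = 6125294259/128 = 47853861.3984375

For each 5-subset S of vertices (there are C(360, 5) = 49002354072 such S), let X_S = 1 if S induces a K_5 (all C(5, 2) = 10 edges present). Then P(X_S = 1) = (1/2)^10 = 1/1024. By linearity of expectation, E[# K_5] = C(360, 5) · (1/2)^10 = 49002354072 / 1024 = 6125294259/128 = 47853861.3984375.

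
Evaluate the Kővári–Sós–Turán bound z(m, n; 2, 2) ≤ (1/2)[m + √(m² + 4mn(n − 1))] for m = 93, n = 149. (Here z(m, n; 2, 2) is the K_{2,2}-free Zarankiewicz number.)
z(93, 149; 2, 2) ≤ (1/2)[93 + √(93² + 4·93·149·148)] = (1/2)[93 + √8211993] = 1479.3288

Kővári–Sós–Turán: let r_1, ..., r_93 be the row sums and z = Σ r_i the total number of 1s. Each pair of columns can share at most one row with both entries 1 (else a 2×2 all-ones block appears), so Σ_i C(r_i, 2) ≤ C(149, 2) = 11026. By convexity Σ_i C(r_i, 2) ≥ 93·C(z/93, 2) = z(z − 93)/(2·93), giving z² − 93z − 93·149·148 ≤ 0 and hence z ≤ (1/2)[93 + √(8649 + 4·2050836)] = (1/2)[93 + √8211993] ≈ (1/2)(93 + 2865.6575) = 1479.3288.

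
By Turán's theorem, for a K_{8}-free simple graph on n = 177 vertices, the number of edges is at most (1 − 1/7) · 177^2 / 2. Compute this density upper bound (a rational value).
Turán density bound = (6/7) · 177^2/2 = 93987/7 ≈ 13426.7143

Turán's theorem: ex(n, K_{r+1}) is achieved by the complete r-partite Turán graph T(n, r) with parts as balanced as possible, and is at most (1 − 1/r) · n^2/2. For r = 7, n = 177: the density bound is (6/7) · 31329/2 = 93987/7 ≈ 13426.7143. The integer-valued extremum is e(T(177, 7)) = 13426, which is strictly less than the density bound 93987/7 since 7 ∤ 177 (the parts of T(177, 7) cannot all be equal).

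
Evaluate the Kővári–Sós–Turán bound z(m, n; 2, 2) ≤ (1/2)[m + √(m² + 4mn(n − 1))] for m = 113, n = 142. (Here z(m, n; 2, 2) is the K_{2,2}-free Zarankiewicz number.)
z(113, 142; 2, 2) ≤ (1/2)[113 + √(113² + 4·113·142·141)] = (1/2)[113 + √9062713] = 1561.717

Kővári–Sós–Turán: let r_1, ..., r_113 be the row sums and z = Σ r_i the total number of 1s. Each pair of columns can share at most one row with both entries 1 (else a 2×2 all-ones block appears), so Σ_i C(r_i, 2) ≤ C(142, 2) = 10011. By convexity Σ_i C(r_i, 2) ≥ 113·C(z/113, 2) = z(z − 113)/(2·113), giving z² − 113z − 113·142·141 ≤ 0 and hence z ≤ (1/2)[113 + √(12769 + 4·2262486)] = (1/2)[113 + √9062713] ≈ (1/2)(113 + 3010.434) = 1561.717.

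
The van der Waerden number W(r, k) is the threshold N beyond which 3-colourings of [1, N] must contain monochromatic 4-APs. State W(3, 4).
W(3, 4) = 293

This is a classical value, W(3, 4) = 293, established by combining an explicit 3-colouring of {1, ..., 292} with no monochromatic 4-AP (giving the lower bound W(3, 4) > 292) and a finite case analysis / exhaustive computer search showing every 3-colouring of {1, ..., 293} has such an AP.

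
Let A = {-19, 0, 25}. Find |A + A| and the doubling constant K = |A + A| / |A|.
K = |A + A| / |A| = 6/3 = 2

Enumerate A + A = {a + b : a, b ∈ A}. With |A| = 3, there are |A|^2 = 9 ordered sum pairs; collecting distinct values, A + A = {-38, -19, 0, 6, 25, 50}, so |A + A| = 6. Thus K = 6/3 = 2. For comparison, the minimum possible |A + A| over all 3-element sets is 2·3 − 1 = 5 (so min K = 5/3), attained only by arithmetic progressions.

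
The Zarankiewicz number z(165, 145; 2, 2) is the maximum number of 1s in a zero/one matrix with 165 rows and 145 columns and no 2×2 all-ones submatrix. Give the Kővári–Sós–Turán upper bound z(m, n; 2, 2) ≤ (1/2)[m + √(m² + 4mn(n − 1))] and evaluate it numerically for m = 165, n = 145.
z(165, 145; 2, 2) ≤ (1/2)[165 + √(165² + 4·165·145·144)] = (1/2)[165 + √13808025] = 1940.4575

Kővári–Sós–Turán: let r_1, ..., r_165 be the row sums and z = Σ r_i the total number of 1s. Each pair of columns can share at most one row with both entries 1 (else a 2×2 all-ones block appears), so Σ_i C(r_i, 2) ≤ C(145, 2) = 10440. By convexity Σ_i C(r_i, 2) ≥ 165·C(z/165, 2) = z(z − 165)/(2·165), giving z² − 165z − 165·145·144 ≤ 0 and hence z ≤ (1/2)[165 + √(27225 + 4·3445200)] = (1/2)[165 + √13808025] ≈ (1/2)(165 + 3715.9151) = 1940.4575.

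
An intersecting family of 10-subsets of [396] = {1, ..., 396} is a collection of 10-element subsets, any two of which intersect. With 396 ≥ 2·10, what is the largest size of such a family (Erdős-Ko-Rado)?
max |F| = C(395, 9) = 588494703257159335

The Erdős-Ko-Rado theorem states: for n ≥ 2k, an intersecting family of k-subsets of an n-element set has size at most C(n − 1, k − 1), with equality for 'star' families {A ⊆ [n] : |A| = k, i ∈ A} (fix an element i). For n = 396, k = 10: C(395, 9) = 588494703257159335.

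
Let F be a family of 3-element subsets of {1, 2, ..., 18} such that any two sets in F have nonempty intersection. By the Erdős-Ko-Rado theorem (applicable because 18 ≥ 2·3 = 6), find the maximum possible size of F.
max |F| = C(17, 2) = 136

Erdős-Ko-Rado (1961): when n ≥ 2k, max |F| = C(n−1, k−1). The bound is attained by the star {A : i ∈ A} for any fixed i ∈ [n]. Here C(18−1, 3−1) = C(17, 2) = 136.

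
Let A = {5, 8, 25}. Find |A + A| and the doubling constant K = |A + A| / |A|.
K = |A + A| / |A| = 6/3 = 2

Enumerate A + A = {a + b : a, b ∈ A}. With |A| = 3, there are |A|^2 = 9 ordered sum pairs; collecting distinct values, A + A = {10, 13, 16, 30, 33, 50}, so |A + A| = 6. Thus K = 6/3 = 2. For comparison, the minimum possible |A + A| over all 3-element sets is 2·3 − 1 = 5 (so min K = 5/3), attained only by arithmetic progressions.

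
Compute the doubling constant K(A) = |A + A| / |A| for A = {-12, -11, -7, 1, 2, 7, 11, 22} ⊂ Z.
K = |A + A| / |A| = 32/8 = 4

Enumerate A + A = {a + b : a, b ∈ A}. With |A| = 8, there are |A|^2 = 64 ordered sum pairs; collecting distinct values, A + A = {-24, -23, -22, -19, -18, -14, -11, -10, -9, -6, -5, -4, -1, 0, 2, 3, 4, 8, 9, 10, 11, 12, 13, 14, 15, 18, 22, 23, 24, 29, 33, 44}, so |A + A| = 32. Thus K = 32/8 = 4. For comparison, the minimum possible |A + A| over all 8-element sets is 2·8 − 1 = 15 (so min K = 15/8), attained only by arithmetic progressions.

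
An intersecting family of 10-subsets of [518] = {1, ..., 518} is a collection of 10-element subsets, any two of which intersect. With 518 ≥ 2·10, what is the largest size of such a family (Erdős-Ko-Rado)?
max |F| = C(517, 9) = 6780219355974250560

Erdős-Ko-Rado (1961): when n ≥ 2k, max |F| = C(n−1, k−1). The bound is attained by the star {A : i ∈ A} for any fixed i ∈ [n]. Here C(518−1, 10−1) = C(517, 9) = 6780219355974250560.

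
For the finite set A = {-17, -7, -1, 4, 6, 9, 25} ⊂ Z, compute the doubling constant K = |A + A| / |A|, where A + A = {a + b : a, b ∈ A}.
K = |A + A| / |A| = 24/7

Enumerate A + A = {a + b : a, b ∈ A}. With |A| = 7, there are |A|^2 = 49 ordered sum pairs; collecting distinct values, A + A = {-34, -24, -18, -14, -13, -11, -8, -3, -2, -1, 2, 3, 5, 8, 10, 12, 13, 15, 18, 24, 29, 31, 34, 50}, so |A + A| = 24. Thus K = 24/7. For comparison, the minimum possible |A + A| over all 7-element sets is 2·7 − 1 = 13 (so min K = 13/7), attained only by arithmetic progressions.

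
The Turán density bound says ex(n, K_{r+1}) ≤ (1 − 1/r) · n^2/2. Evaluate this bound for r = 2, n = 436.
Turán density bound = (1/2) · 436^2/2 = 47524

Turán's theorem: ex(n, K_{r+1}) is achieved by the complete r-partite Turán graph T(n, r) with parts as balanced as possible, and is at most (1 − 1/r) · n^2/2. For r = 2, n = 436: the density bound is (1/2) · 190096/2 = 47524. Since 2 ∣ 436, the Turán graph T(436, 2) has parts of equal size 218, and its edge count e(T(436, 2)) = 47524 attains the density bound exactly.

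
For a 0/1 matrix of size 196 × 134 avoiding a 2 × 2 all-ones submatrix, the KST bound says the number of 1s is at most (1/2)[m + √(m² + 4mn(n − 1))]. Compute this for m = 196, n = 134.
z(196, 134; 2, 2) ≤ (1/2)[196 + √(196² + 4·196·134·133)] = (1/2)[196 + √14010864] = 1969.5544

Kővári–Sós–Turán: let r_1, ..., r_196 be the row sums and z = Σ r_i the total number of 1s. Each pair of columns can share at most one row with both entries 1 (else a 2×2 all-ones block appears), so Σ_i C(r_i, 2) ≤ C(134, 2) = 8911. By convexity Σ_i C(r_i, 2) ≥ 196·C(z/196, 2) = z(z − 196)/(2·196), giving z² − 196z − 196·134·133 ≤ 0 and hence z ≤ (1/2)[196 + √(38416 + 4·3493112)] = (1/2)[196 + √14010864] ≈ (1/2)(196 + 3743.1089) = 1969.5544.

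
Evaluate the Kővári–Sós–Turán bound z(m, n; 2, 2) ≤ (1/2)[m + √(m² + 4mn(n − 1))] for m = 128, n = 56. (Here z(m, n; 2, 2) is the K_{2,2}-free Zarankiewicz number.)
z(128, 56; 2, 2) ≤ (1/2)[128 + √(128² + 4·128·56·55)] = (1/2)[128 + √1593344] = 695.1387

Kővári–Sós–Turán: let r_1, ..., r_128 be the row sums and z = Σ r_i the total number of 1s. Each pair of columns can share at most one row with both entries 1 (else a 2×2 all-ones block appears), so Σ_i C(r_i, 2) ≤ C(56, 2) = 1540. By convexity Σ_i C(r_i, 2) ≥ 128·C(z/128, 2) = z(z − 128)/(2·128), giving z² − 128z − 128·56·55 ≤ 0 and hence z ≤ (1/2)[128 + √(16384 + 4·394240)] = (1/2)[128 + √1593344] ≈ (1/2)(128 + 1262.2773) = 695.1387.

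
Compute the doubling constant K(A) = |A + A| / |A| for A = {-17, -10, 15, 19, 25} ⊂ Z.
K = |A + A| / |A| = 15/5 = 3

Enumerate A + A = {a + b : a, b ∈ A}. With |A| = 5, there are |A|^2 = 25 ordered sum pairs; collecting distinct values, A + A = {-34, -27, -20, -2, 2, 5, 8, 9, 15, 30, 34, 38, 40, 44, 50}, so |A + A| = 15. Thus K = 15/5 = 3. For comparison, the minimum possible |A + A| over all 5-element sets is 2·5 − 1 = 9 (so min K = 9/5), attained only by arithmetic progressions.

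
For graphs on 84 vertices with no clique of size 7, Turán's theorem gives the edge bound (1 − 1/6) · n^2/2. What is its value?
Turán density bound = (5/6) · 84^2/2 = 2940

Turán's theorem: ex(n, K_{r+1}) is achieved by the complete r-partite Turán graph T(n, r) with parts as balanced as possible, and is at most (1 − 1/r) · n^2/2. For r = 6, n = 84: the density bound is (5/6) · 7056/2 = 2940. Since 6 ∣ 84, the Turán graph T(84, 6) has parts of equal size 14, and its edge count e(T(84, 6)) = 2940 attains the density bound exactly.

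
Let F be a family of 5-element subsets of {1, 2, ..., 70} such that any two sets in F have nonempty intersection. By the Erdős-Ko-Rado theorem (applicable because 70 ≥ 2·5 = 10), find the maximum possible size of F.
max |F| = C(69, 4) = 864501

The Erdős-Ko-Rado theorem states: for n ≥ 2k, an intersecting family of k-subsets of an n-element set has size at most C(n − 1, k − 1), with equality for 'star' families {A ⊆ [n] : |A| = k, i ∈ A} (fix an element i). For n = 70, k = 5: C(69, 4) = 864501.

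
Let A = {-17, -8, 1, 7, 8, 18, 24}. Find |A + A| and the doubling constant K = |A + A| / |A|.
K = |A + A| / |A| = 25/7

Enumerate A + A = {a + b : a, b ∈ A}. With |A| = 7, there are |A|^2 = 49 ordered sum pairs; collecting distinct values, A + A = {-34, -25, -16, -10, -9, -7, -1, 0, 1, 2, 7, 8, 9, 10, 14, 15, 16, 19, 25, 26, 31, 32, 36, 42, 48}, so |A + A| = 25. Thus K = 25/7. For comparison, the minimum possible |A + A| over all 7-element sets is 2·7 − 1 = 13 (so min K = 13/7), attained only by arithmetic progressions.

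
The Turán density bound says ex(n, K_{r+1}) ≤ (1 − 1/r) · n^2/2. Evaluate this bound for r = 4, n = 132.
Turán density bound = (3/4) · 132^2/2 = 6534

Turán's theorem: ex(n, K_{r+1}) is achieved by the complete r-partite Turán graph T(n, r) with parts as balanced as possible, and is at most (1 − 1/r) · n^2/2. For r = 4, n = 132: the density bound is (3/4) · 17424/2 = 6534. Since 4 ∣ 132, the Turán graph T(132, 4) has parts of equal size 33, and its edge count e(T(132, 4)) = 6534 attains the density bound exactly.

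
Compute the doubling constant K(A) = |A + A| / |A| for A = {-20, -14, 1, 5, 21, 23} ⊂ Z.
K = |A + A| / |A| = 21/6 = 7/2

Enumerate A + A = {a + b : a, b ∈ A}. With |A| = 6, there are |A|^2 = 36 ordered sum pairs; collecting distinct values, A + A = {-40, -34, -28, -19, -15, -13, -9, 1, 2, 3, 6, 7, 9, 10, 22, 24, 26, 28, 42, 44, 46}, so |A + A| = 21. Thus K = 21/6 = 7/2. For comparison, the minimum possible |A + A| over all 6-element sets is 2·6 − 1 = 11 (so min K = 11/6), attained only by arithmetic progressions.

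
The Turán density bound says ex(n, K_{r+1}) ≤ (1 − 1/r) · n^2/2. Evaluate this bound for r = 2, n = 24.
Turán density bound = (1/2) · 24^2/2 = 144

Turán's theorem: ex(n, K_{r+1}) is achieved by the complete r-partite Turán graph T(n, r) with parts as balanced as possible, and is at most (1 − 1/r) · n^2/2. For r = 2, n = 24: the density bound is (1/2) · 576/2 = 144. Since 2 ∣ 24, the Turán graph T(24, 2) has parts of equal size 12, and its edge count e(T(24, 2)) = 144 attains the density bound exactly.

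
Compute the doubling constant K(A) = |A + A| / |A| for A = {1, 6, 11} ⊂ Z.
K = |A + A| / |A| = 5/3

Enumerate A + A = {a + b : a, b ∈ A}. With |A| = 3, there are |A|^2 = 9 ordered sum pairs; collecting distinct values, A + A = {2, 7, 12, 17, 22}, so |A + A| = 5. Thus K = 5/3. Here |A + A| = 2|A| − 1 = 5, the minimum possible — so K = 5/3 is minimal, which holds iff A is an arithmetic progression.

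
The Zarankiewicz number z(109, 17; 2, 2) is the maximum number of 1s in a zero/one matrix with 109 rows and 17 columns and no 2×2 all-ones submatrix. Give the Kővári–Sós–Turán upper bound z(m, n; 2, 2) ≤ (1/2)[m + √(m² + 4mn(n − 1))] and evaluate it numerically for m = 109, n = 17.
z(109, 17; 2, 2) ≤ (1/2)[109 + √(109² + 4·109·17·16)] = (1/2)[109 + √130473] = 235.1052

Kővári–Sós–Turán: let r_1, ..., r_109 be the row sums and z = Σ r_i the total number of 1s. Each pair of columns can share at most one row with both entries 1 (else a 2×2 all-ones block appears), so Σ_i C(r_i, 2) ≤ C(17, 2) = 136. By convexity Σ_i C(r_i, 2) ≥ 109·C(z/109, 2) = z(z − 109)/(2·109), giving z² − 109z − 109·17·16 ≤ 0 and hence z ≤ (1/2)[109 + √(11881 + 4·29648)] = (1/2)[109 + √130473] ≈ (1/2)(109 + 361.2105) = 235.1052.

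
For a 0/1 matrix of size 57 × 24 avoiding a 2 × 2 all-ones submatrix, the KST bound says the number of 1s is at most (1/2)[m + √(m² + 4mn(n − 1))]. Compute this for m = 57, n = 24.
z(57, 24; 2, 2) ≤ (1/2)[57 + √(57² + 4·57·24·23)] = (1/2)[57 + √129105] = 208.1559

Kővári–Sós–Turán: let r_1, ..., r_57 be the row sums and z = Σ r_i the total number of 1s. Each pair of columns can share at most one row with both entries 1 (else a 2×2 all-ones block appears), so Σ_i C(r_i, 2) ≤ C(24, 2) = 276. By convexity Σ_i C(r_i, 2) ≥ 57·C(z/57, 2) = z(z − 57)/(2·57), giving z² − 57z − 57·24·23 ≤ 0 and hence z ≤ (1/2)[57 + √(3249 + 4·31464)] = (1/2)[57 + √129105] ≈ (1/2)(57 + 359.3118) = 208.1559.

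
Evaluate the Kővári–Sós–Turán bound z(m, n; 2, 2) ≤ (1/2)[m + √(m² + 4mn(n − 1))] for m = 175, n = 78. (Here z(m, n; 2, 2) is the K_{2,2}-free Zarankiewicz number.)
z(175, 78; 2, 2) ≤ (1/2)[175 + √(175² + 4·175·78·77)] = (1/2)[175 + √4234825] = 1116.4345

Kővári–Sós–Turán: let r_1, ..., r_175 be the row sums and z = Σ r_i the total number of 1s. Each pair of columns can share at most one row with both entries 1 (else a 2×2 all-ones block appears), so Σ_i C(r_i, 2) ≤ C(78, 2) = 3003. By convexity Σ_i C(r_i, 2) ≥ 175·C(z/175, 2) = z(z − 175)/(2·175), giving z² − 175z − 175·78·77 ≤ 0 and hence z ≤ (1/2)[175 + √(30625 + 4·1051050)] = (1/2)[175 + √4234825] ≈ (1/2)(175 + 2057.869) = 1116.4345.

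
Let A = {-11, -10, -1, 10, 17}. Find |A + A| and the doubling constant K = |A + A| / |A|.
K = |A + A| / |A| = 15/5 = 3

Enumerate A + A = {a + b : a, b ∈ A}. With |A| = 5, there are |A|^2 = 25 ordered sum pairs; collecting distinct values, A + A = {-22, -21, -20, -12, -11, -2, -1, 0, 6, 7, 9, 16, 20, 27, 34}, so |A + A| = 15. Thus K = 15/5 = 3. For comparison, the minimum possible |A + A| over all 5-element sets is 2·5 − 1 = 9 (so min K = 9/5), attained only by arithmetic progressions.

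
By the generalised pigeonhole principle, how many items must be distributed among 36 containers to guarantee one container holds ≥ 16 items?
n = (16 − 1)·36 + 1 = 541

By the generalised pigeonhole principle, to guarantee some box contains ≥ r objects we need more than (r − 1) · k objects total. Threshold: n = (r − 1) · k + 1. With r = 16 and k = 36: n = 15 · 36 + 1 = 540 + 1 = 541. For n = 540 = 15 · 36, we can put exactly 15 objects in every box, avoiding 16 in any single one — so 541 is tight.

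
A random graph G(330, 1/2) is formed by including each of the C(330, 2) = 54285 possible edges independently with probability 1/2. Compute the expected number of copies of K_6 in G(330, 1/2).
E[# K_6] = C(330, 6) · (1/2)^C(6, 2) = 1713562300450 / 2^15 = 856781150225/16384 ≈ 52293771.376038

For each 6-subset S of vertices (there are C(330, 6) = 1713562300450 such S), let X_S = 1 if S induces a K_6 (all C(6, 2) = 15 edges present). Then P(X_S = 1) = (1/2)^15 = 1/32768. By linearity of expectation, E[# K_6] = C(330, 6) · (1/2)^15 = 1713562300450 / 32768 = 856781150225/16384 ≈ 52293771.376038.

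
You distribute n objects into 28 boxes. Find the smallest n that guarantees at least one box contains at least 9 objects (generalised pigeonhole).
n = (9 − 1)·28 + 1 = 225

By the generalised pigeonhole principle, to guarantee some box contains ≥ r objects we need more than (r − 1) · k objects total. Threshold: n = (r − 1) · k + 1. With r = 9 and k = 28: n = 8 · 28 + 1 = 224 + 1 = 225. For n = 224 = 8 · 28, we can put exactly 8 objects in every box, avoiding 9 in any single one — so 225 is tight.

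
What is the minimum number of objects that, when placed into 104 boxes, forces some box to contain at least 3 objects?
n = (3 − 1)·104 + 1 = 209

By the generalised pigeonhole principle, to guarantee some box contains ≥ r objects we need more than (r − 1) · k objects total. Threshold: n = (r − 1) · k + 1. With r = 3 and k = 104: n = 2 · 104 + 1 = 208 + 1 = 209. For n = 208 = 2 · 104, we can put exactly 2 objects in every box, avoiding 3 in any single one — so 209 is tight.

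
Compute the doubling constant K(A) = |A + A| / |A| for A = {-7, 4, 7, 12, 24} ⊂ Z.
K = |A + A| / |A| = 15/5 = 3

Enumerate A + A = {a + b : a, b ∈ A}. With |A| = 5, there are |A|^2 = 25 ordered sum pairs; collecting distinct values, A + A = {-14, -3, 0, 5, 8, 11, 14, 16, 17, 19, 24, 28, 31, 36, 48}, so |A + A| = 15. Thus K = 15/5 = 3. For comparison, the minimum possible |A + A| over all 5-element sets is 2·5 − 1 = 9 (so min K = 9/5), attained only by arithmetic progressions.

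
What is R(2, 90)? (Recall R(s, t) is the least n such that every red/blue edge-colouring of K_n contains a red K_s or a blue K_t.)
R(2, 90) = 90

R(2, k) = k for all k ≥ 2: in a 2-colouring of K_k, either some edge is red (a red K_2) or all edges are blue (a blue K_k). And K_{89} coloured all-blue has no blue K_90, so R(2, 90) > 89. Hence R(2, 90) = 90.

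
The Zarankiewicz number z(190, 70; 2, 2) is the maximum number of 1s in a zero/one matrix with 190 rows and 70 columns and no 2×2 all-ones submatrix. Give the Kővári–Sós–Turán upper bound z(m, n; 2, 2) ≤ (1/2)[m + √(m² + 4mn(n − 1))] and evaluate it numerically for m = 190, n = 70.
z(190, 70; 2, 2) ≤ (1/2)[190 + √(190² + 4·190·70·69)] = (1/2)[190 + √3706900] = 1057.6656

Kővári–Sós–Turán: let r_1, ..., r_190 be the row sums and z = Σ r_i the total number of 1s. Each pair of columns can share at most one row with both entries 1 (else a 2×2 all-ones block appears), so Σ_i C(r_i, 2) ≤ C(70, 2) = 2415. By convexity Σ_i C(r_i, 2) ≥ 190·C(z/190, 2) = z(z − 190)/(2·190), giving z² − 190z − 190·70·69 ≤ 0 and hence z ≤ (1/2)[190 + √(36100 + 4·917700)] = (1/2)[190 + √3706900] ≈ (1/2)(190 + 1925.3311) = 1057.6656.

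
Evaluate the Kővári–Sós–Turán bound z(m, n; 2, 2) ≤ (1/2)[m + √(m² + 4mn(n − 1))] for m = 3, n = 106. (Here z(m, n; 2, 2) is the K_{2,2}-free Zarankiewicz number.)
z(3, 106; 2, 2) ≤ (1/2)[3 + √(3² + 4·3·106·105)] = (1/2)[3 + √133569] = 184.2355

Kővári–Sós–Turán: let r_1, ..., r_3 be the row sums and z = Σ r_i the total number of 1s. Each pair of columns can share at most one row with both entries 1 (else a 2×2 all-ones block appears), so Σ_i C(r_i, 2) ≤ C(106, 2) = 5565. By convexity Σ_i C(r_i, 2) ≥ 3·C(z/3, 2) = z(z − 3)/(2·3), giving z² − 3z − 3·106·105 ≤ 0 and hence z ≤ (1/2)[3 + √(9 + 4·33390)] = (1/2)[3 + √133569] ≈ (1/2)(3 + 365.4709) = 184.2355.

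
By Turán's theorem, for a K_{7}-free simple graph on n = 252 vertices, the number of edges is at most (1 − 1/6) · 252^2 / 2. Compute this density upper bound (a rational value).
Turán density bound = (5/6) · 252^2/2 = 26460

Turán's theorem: ex(n, K_{r+1}) is achieved by the complete r-partite Turán graph T(n, r) with parts as balanced as possible, and is at most (1 − 1/r) · n^2/2. For r = 6, n = 252: the density bound is (5/6) · 63504/2 = 26460. Since 6 ∣ 252, the Turán graph T(252, 6) has parts of equal size 42, and its edge count e(T(252, 6)) = 26460 attains the density bound exactly.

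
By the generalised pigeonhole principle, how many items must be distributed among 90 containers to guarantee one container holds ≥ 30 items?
n = (30 − 1)·90 + 1 = 2611

By the generalised pigeonhole principle, to guarantee some box contains ≥ r objects we need more than (r − 1) · k objects total. Threshold: n = (r − 1) · k + 1. With r = 30 and k = 90: n = 29 · 90 + 1 = 2610 + 1 = 2611. For n = 2610 = 29 · 90, we can put exactly 29 objects in every box, avoiding 30 in any single one — so 2611 is tight.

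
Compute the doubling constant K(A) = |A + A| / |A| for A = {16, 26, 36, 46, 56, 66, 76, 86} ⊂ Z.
K = |A + A| / |A| = 15/8

Enumerate A + A = {a + b : a, b ∈ A}. With |A| = 8, there are |A|^2 = 64 ordered sum pairs; collecting distinct values, A + A = {32, 42, 52, 62, 72, 82, 92, 102, 112, 122, 132, 142, 152, 162, 172}, so |A + A| = 15. Thus K = 15/8. Here |A + A| = 2|A| − 1 = 15, the minimum possible — so K = 15/8 is minimal, which holds iff A is an arithmetic progression.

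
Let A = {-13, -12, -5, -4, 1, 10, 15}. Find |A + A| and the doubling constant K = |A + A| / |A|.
K = |A + A| / |A| = 24/7

Enumerate A + A = {a + b : a, b ∈ A}. With |A| = 7, there are |A|^2 = 49 ordered sum pairs; collecting distinct values, A + A = {-26, -25, -24, -18, -17, -16, -12, -11, -10, -9, -8, -4, -3, -2, 2, 3, 5, 6, 10, 11, 16, 20, 25, 30}, so |A + A| = 24. Thus K = 24/7. For comparison, the minimum possible |A + A| over all 7-element sets is 2·7 − 1 = 13 (so min K = 13/7), attained only by arithmetic progressions.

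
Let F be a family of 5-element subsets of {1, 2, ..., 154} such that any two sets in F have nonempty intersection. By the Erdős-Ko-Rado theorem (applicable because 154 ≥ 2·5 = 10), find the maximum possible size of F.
max |F| = C(153, 4) = 21947850

Erdős-Ko-Rado (1961): when n ≥ 2k, max |F| = C(n−1, k−1). The bound is attained by the star {A : i ∈ A} for any fixed i ∈ [n]. Here C(154−1, 5−1) = C(153, 4) = 21947850.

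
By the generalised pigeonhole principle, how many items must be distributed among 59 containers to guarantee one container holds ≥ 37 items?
n = (37 − 1)·59 + 1 = 2125

By the generalised pigeonhole principle, to guarantee some box contains ≥ r objects we need more than (r − 1) · k objects total. Threshold: n = (r − 1) · k + 1. With r = 37 and k = 59: n = 36 · 59 + 1 = 2124 + 1 = 2125. For n = 2124 = 36 · 59, we can put exactly 36 objects in every box, avoiding 37 in any single one — so 2125 is tight.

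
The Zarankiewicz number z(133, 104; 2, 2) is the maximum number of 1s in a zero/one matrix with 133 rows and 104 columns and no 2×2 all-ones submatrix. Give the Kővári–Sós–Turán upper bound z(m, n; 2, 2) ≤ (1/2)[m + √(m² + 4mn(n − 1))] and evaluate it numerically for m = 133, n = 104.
z(133, 104; 2, 2) ≤ (1/2)[133 + √(133² + 4·133·104·103)] = (1/2)[133 + √5716473] = 1261.9573

Kővári–Sós–Turán: let r_1, ..., r_133 be the row sums and z = Σ r_i the total number of 1s. Each pair of columns can share at most one row with both entries 1 (else a 2×2 all-ones block appears), so Σ_i C(r_i, 2) ≤ C(104, 2) = 5356. By convexity Σ_i C(r_i, 2) ≥ 133·C(z/133, 2) = z(z − 133)/(2·133), giving z² − 133z − 133·104·103 ≤ 0 and hence z ≤ (1/2)[133 + √(17689 + 4·1424696)] = (1/2)[133 + √5716473] ≈ (1/2)(133 + 2390.9147) = 1261.9573.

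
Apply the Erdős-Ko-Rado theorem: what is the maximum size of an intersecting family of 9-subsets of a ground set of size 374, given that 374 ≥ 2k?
max |F| = C(373, 8) = 8616446909018334

Erdős-Ko-Rado (1961): when n ≥ 2k, max |F| = C(n−1, k−1). The bound is attained by the star {A : i ∈ A} for any fixed i ∈ [n]. Here C(374−1, 9−1) = C(373, 8) = 8616446909018334.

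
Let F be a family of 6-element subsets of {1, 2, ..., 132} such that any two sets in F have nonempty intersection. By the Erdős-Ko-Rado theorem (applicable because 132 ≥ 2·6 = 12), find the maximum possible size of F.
max |F| = C(131, 5) = 297602656

Erdős-Ko-Rado (1961): when n ≥ 2k, max |F| = C(n−1, k−1). The bound is attained by the star {A : i ∈ A} for any fixed i ∈ [n]. Here C(132−1, 6−1) = C(131, 5) = 297602656.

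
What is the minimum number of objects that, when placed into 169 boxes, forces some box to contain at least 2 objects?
n = (2 − 1)·169 + 1 = 170

By the generalised pigeonhole principle, to guarantee some box contains ≥ r objects we need more than (r − 1) · k objects total. Threshold: n = (r − 1) · k + 1. With r = 2 and k = 169: n = 1 · 169 + 1 = 169 + 1 = 170. For n = 169 = 1 · 169, we can put exactly 1 objects in every box, avoiding 2 in any single one — so 170 is tight.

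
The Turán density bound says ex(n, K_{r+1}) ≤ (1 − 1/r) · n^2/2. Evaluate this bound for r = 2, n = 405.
Turán density bound = (1/2) · 405^2/2 = 164025/4 ≈ 41006.25

Turán's theorem: ex(n, K_{r+1}) is achieved by the complete r-partite Turán graph T(n, r) with parts as balanced as possible, and is at most (1 − 1/r) · n^2/2. For r = 2, n = 405: the density bound is (1/2) · 164025/2 = 164025/4 ≈ 41006.25. The integer-valued extremum is e(T(405, 2)) = 41006, which is strictly less than the density bound 164025/4 since 2 ∤ 405 (the parts of T(405, 2) cannot all be equal).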